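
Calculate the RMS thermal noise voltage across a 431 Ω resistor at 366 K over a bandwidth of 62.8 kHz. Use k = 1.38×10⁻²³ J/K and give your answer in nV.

V_n = √(4kTRB)
4kTRB = 4 × 1.38×10⁻²³ × 366 × 4.31×10² × 6.28×10⁴ = 5.47×10⁻¹³ V²
V_n = √(5.47×10⁻¹³) = 7.39×10⁻⁷ V = 739 nV

739 nV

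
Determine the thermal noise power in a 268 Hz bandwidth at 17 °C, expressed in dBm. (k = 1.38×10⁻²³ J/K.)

T = 17 °C + 273.15 = 290.15 K
P_n = kTB = 1.38×10⁻²³ × 290.15 × 2.68×10² = 1.07×10⁻¹⁸ W
In dBm: 10 log₁₀(1.07×10⁻¹⁸ / 10⁻³) = −149.7 dBm

−149.7 dBm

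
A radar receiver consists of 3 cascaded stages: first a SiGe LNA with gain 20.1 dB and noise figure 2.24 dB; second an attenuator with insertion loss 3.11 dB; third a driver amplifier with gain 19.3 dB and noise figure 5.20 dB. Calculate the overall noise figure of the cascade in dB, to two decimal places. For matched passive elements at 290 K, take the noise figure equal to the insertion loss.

2.38 dB

Convert to linear (a loss of L dB is a gain of −L dB): F_i = 10^(NF_i/10), G_i = 10^(G_i,dB/10)
  Stage 1: F_1 = 10^(2.24/10) = 1.675, G_1 = 10^(20.1/10) = 102.3
  Stage 2: F_2 = 10^(3.11/10) = 2.046, G_2 = 10^(−3.11/10) = 0.4887
  Stage 3: F_3 = 10^(5.20/10) = 3.311, G_3 = 10^(19.3/10) = 85.11
Friis cascade:
  F = 1.675 + (2.046 − 1)/102.3 + (3.311 − 1)/50.00 = 1.731
NF = 10 log₁₀(1.731) = 2.38 dB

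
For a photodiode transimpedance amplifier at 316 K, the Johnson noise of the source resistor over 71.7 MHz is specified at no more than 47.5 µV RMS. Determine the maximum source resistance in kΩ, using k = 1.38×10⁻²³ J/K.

1.80 kΩ

Johnson–Nyquist: V_n = √(4kTRB) ⇒ R = V_n² / (4kTB)
4kTB = 4 × 1.38×10⁻²³ × 316 × 7.17×10⁷ = 1.25×10⁻¹²
R = (4.75×10⁻⁵)² / 1.25×10⁻¹² = 1.80×10³ Ω = 1.80 kΩ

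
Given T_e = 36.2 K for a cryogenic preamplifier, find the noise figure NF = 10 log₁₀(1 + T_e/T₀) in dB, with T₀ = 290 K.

0.511 dB

F = 1 + T_e/T₀ = 1 + 36.2/290 = 1.12483
NF = 10 log₁₀(1.12483) = 0.511 dB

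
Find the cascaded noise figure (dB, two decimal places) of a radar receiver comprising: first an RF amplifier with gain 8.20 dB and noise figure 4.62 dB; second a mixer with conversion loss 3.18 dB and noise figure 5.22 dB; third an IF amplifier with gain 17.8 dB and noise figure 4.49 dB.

Convert to linear (a loss of L dB is a gain of −L dB): F_i = 10^(NF_i/10), G_i = 10^(G_i,dB/10)
  Stage 1: F_1 = 10^(4.62/10) = 2.897, G_1 = 10^(8.20/10) = 6.607
  Stage 2: F_2 = 10^(5.22/10) = 3.327, G_2 = 10^(−3.18/10) = 0.4808
  Stage 3: F_3 = 10^(4.49/10) = 2.812, G_3 = 10^(17.8/10) = 60.26
Friis cascade:
  F = 2.897 + (3.327 − 1)/6.607 + (2.812 − 1)/3.177 = 3.820
NF = 10 log₁₀(3.820) = 5.82 dB

5.82 dB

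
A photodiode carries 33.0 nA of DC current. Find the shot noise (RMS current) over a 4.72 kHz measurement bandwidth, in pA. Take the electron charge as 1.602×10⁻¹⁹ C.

I_n = √(2qI·B)
2qI·B = 2 × 1.602×10⁻¹⁹ × 3.30×10⁻⁸ × 4.72×10³ = 4.99×10⁻²³ A²
I_n = √(4.99×10⁻²³) = 7.06×10⁻¹² A = 7.06 pA

7.06 pA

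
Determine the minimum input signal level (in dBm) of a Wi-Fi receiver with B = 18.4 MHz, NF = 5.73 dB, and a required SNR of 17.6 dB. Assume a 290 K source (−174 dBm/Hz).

Sensitivity = −174 + 10 log₁₀(B) + NF + SNR_min
= −174 + 72.65 + 5.73 + 17.6
= −78.02 dBm → −78.0 dBm

−78.0 dBm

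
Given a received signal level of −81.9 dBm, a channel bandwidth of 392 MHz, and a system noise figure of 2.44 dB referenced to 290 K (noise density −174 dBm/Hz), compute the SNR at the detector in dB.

3.7 dB

Noise floor: N = −174 + 10 log₁₀(B) + NF
10 log₁₀(3.92×10⁸) = 85.93 dB
N = −174 + 85.93 + 2.44 = −85.63 dBm
SNR = P_sig − N = −81.9 − (−85.63) = 3.73 dB → 3.7 dB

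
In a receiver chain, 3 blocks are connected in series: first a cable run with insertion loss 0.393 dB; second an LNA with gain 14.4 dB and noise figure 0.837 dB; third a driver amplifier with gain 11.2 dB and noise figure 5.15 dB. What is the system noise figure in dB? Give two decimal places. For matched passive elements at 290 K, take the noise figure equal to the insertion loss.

1.52 dB

Convert to linear (a loss of L dB is a gain of −L dB): F_i = 10^(NF_i/10), G_i = 10^(G_i,dB/10)
  Stage 1: F_1 = 10^(0.393/10) = 1.095, G_1 = 10^(−0.393/10) = 0.9135
  Stage 2: F_2 = 10^(0.837/10) = 1.213, G_2 = 10^(14.4/10) = 27.54
  Stage 3: F_3 = 10^(5.15/10) = 3.273, G_3 = 10^(11.2/10) = 13.18
Friis cascade:
  F = 1.095 + (1.213 − 1)/0.9135 + (3.273 − 1)/25.16 = 1.418
NF = 10 log₁₀(1.418) = 1.52 dB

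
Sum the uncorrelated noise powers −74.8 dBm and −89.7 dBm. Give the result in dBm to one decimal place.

Convert to linear, add, convert back:
P₁ = 3.31×10⁻¹¹ W, P₂ = 1.07×10⁻¹² W
P_tot = 3.42×10⁻¹¹ W → 10 log₁₀(P_tot / 10⁻³) = −74.7 dBm

−74.7 dBm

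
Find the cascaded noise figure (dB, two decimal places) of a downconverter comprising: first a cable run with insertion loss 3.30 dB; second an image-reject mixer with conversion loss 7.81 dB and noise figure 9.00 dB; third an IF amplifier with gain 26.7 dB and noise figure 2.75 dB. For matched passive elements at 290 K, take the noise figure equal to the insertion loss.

Convert to linear (a loss of L dB is a gain of −L dB): F_i = 10^(NF_i/10), G_i = 10^(G_i,dB/10)
  Stage 1: F_1 = 10^(3.30/10) = 2.138, G_1 = 10^(−3.30/10) = 0.4677
  Stage 2: F_2 = 10^(9.00/10) = 7.943, G_2 = 10^(−7.81/10) = 0.1656
  Stage 3: F_3 = 10^(2.75/10) = 1.884, G_3 = 10^(26.7/10) = 467.7
Friis cascade:
  F = 2.138 + (7.943 − 1)/0.4677 + (1.884 − 1)/0.07745 = 28.39
NF = 10 log₁₀(28.39) = 14.53 dB

14.53 dB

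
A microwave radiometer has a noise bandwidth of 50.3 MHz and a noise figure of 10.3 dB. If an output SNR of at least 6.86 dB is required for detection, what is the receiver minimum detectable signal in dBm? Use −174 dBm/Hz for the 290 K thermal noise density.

−79.8 dBm

Sensitivity = −174 + 10 log₁₀(B) + NF + SNR_min
= −174 + 77.02 + 10.3 + 6.86
= −79.82 dBm → −79.8 dBm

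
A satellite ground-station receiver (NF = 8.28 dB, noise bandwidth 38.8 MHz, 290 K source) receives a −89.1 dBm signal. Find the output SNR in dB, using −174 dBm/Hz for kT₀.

0.7 dB

Noise floor: N = −174 + 10 log₁₀(B) + NF
10 log₁₀(3.88×10⁷) = 75.89 dB
N = −174 + 75.89 + 8.28 = −89.83 dBm
SNR = P_sig − N = −89.1 − (−89.83) = 0.73 dB → 0.7 dB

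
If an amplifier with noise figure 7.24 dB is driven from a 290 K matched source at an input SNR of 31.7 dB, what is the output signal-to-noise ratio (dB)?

24.46 dB

By definition F = SNR_in/SNR_out, so in dB: SNR_out = SNR_in − NF
SNR_out = 31.7 − 7.24 = 24.46 dB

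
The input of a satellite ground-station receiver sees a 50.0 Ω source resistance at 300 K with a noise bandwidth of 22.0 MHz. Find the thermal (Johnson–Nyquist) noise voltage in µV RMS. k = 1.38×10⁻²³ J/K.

V_n = √(4kTRB)
4kTRB = 4 × 1.38×10⁻²³ × 300 × 5.00×10¹ × 2.20×10⁷ = 1.82×10⁻¹¹ V²
V_n = √(1.82×10⁻¹¹) = 4.27×10⁻⁶ V = 4.27 µV

4.27 µV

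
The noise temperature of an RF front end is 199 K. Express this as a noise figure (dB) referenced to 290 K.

2.27 dB

F = 1 + T_e/T₀ = 1 + 199/290 = 1.68621
NF = 10 log₁₀(1.68621) = 2.27 dB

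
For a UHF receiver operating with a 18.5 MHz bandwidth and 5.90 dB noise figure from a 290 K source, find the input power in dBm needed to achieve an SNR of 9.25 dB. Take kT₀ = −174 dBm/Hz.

Sensitivity = −174 + 10 log₁₀(B) + NF + SNR_min
= −174 + 72.67 + 5.90 + 9.25
= −86.18 dBm → −86.2 dBm

−86.2 dBm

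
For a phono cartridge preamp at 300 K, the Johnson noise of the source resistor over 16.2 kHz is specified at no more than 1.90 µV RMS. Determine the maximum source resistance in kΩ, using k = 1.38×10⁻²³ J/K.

13.5 kΩ

Johnson–Nyquist: V_n = √(4kTRB) ⇒ R = V_n² / (4kTB)
4kTB = 4 × 1.38×10⁻²³ × 300 × 1.62×10⁴ = 2.68×10⁻¹⁶
R = (1.90×10⁻⁶)² / 2.68×10⁻¹⁶ = 1.35×10⁴ Ω = 13.5 kΩ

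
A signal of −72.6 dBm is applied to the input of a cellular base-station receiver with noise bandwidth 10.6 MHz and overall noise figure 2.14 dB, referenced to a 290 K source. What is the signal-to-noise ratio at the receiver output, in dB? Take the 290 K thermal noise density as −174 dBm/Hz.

Noise floor: N = −174 + 10 log₁₀(B) + NF
10 log₁₀(1.06×10⁷) = 70.25 dB
N = −174 + 70.25 + 2.14 = −101.61 dBm
SNR = P_sig − N = −72.6 − (−101.61) = 29.01 dB → 29.0 dB

29.0 dB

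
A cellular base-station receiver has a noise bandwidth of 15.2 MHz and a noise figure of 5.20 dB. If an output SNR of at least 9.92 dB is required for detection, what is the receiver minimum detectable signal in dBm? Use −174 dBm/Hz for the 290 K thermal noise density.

−87.1 dBm

Sensitivity = −174 + 10 log₁₀(B) + NF + SNR_min
= −174 + 71.82 + 5.20 + 9.92
= −87.06 dBm → −87.1 dBm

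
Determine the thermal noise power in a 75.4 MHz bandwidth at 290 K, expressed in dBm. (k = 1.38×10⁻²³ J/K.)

P_n = kTB = 1.38×10⁻²³ × 290 × 7.54×10⁷ = 3.02×10⁻¹³ W
In dBm: 10 log₁₀(3.02×10⁻¹³ / 10⁻³) = −95.2 dBm

−95.2 dBm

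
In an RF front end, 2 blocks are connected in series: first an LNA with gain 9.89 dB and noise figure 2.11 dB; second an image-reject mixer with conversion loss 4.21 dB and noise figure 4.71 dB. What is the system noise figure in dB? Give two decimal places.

Convert to linear (a loss of L dB is a gain of −L dB): F_i = 10^(NF_i/10), G_i = 10^(G_i,dB/10)
  Stage 1: F_1 = 10^(2.11/10) = 1.626, G_1 = 10^(9.89/10) = 9.750
  Stage 2: F_2 = 10^(4.71/10) = 2.958, G_2 = 10^(−4.21/10) = 0.3793
Friis cascade:
  F = 1.626 + (2.958 − 1)/9.750 = 1.826
NF = 10 log₁₀(1.826) = 2.62 dB

2.62 dB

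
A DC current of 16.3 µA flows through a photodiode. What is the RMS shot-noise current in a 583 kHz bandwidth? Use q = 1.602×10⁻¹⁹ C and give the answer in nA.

I_n = √(2qI·B)
2qI·B = 2 × 1.602×10⁻¹⁹ × 1.63×10⁻⁵ × 5.83×10⁵ = 3.04×10⁻¹⁸ A²
I_n = √(3.04×10⁻¹⁸) = 1.74×10⁻⁹ A = 1.74 nA

1.74 nA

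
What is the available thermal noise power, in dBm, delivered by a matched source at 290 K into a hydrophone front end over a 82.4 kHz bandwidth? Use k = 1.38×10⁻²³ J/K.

P_n = kTB = 1.38×10⁻²³ × 290 × 8.24×10⁴ = 3.30×10⁻¹⁶ W
In dBm: 10 log₁₀(3.30×10⁻¹⁶ / 10⁻³) = −124.8 dBm

−124.8 dBm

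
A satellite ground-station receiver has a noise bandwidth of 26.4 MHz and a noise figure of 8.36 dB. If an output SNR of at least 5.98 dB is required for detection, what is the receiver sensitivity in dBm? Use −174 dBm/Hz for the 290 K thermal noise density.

Sensitivity = −174 + 10 log₁₀(B) + NF + SNR_min
= −174 + 74.22 + 8.36 + 5.98
= −85.44 dBm → −85.4 dBm

−85.4 dBm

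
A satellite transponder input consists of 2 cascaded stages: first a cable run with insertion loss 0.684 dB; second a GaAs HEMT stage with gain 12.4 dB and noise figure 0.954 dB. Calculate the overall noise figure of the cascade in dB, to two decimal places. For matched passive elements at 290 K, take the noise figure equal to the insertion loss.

Convert to linear (a loss of L dB is a gain of −L dB): F_i = 10^(NF_i/10), G_i = 10^(G_i,dB/10)
  Stage 1: F_1 = 10^(0.684/10) = 1.171, G_1 = 10^(−0.684/10) = 0.8543
  Stage 2: F_2 = 10^(0.954/10) = 1.246, G_2 = 10^(12.4/10) = 17.38
Friis cascade:
  F = 1.171 + (1.246 − 1)/0.8543 = 1.458
NF = 10 log₁₀(1.458) = 1.64 dB

1.64 dB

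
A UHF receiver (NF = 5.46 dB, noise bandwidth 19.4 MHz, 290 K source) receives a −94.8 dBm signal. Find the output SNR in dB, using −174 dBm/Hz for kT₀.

0.9 dB

Noise floor: N = −174 + 10 log₁₀(B) + NF
10 log₁₀(1.94×10⁷) = 72.88 dB
N = −174 + 72.88 + 5.46 = −95.66 dBm
SNR = P_sig − N = −94.8 − (−95.66) = 0.86 dB → 0.9 dB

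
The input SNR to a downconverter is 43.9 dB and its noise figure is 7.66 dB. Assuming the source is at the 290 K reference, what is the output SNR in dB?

By definition F = SNR_in/SNR_out, so in dB: SNR_out = SNR_in − NF
SNR_out = 43.9 − 7.66 = 36.24 dB

36.24 dB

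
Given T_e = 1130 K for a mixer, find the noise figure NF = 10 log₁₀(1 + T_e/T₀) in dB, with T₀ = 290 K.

6.90 dB

F = 1 + T_e/T₀ = 1 + 1130/290 = 4.89655
NF = 10 log₁₀(4.89655) = 6.90 dB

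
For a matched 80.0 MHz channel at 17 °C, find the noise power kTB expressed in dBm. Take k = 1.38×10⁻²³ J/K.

−94.9 dBm

T = 17 °C + 273.15 = 290.15 K
P_n = kTB = 1.38×10⁻²³ × 290.15 × 8.00×10⁷ = 3.20×10⁻¹³ W
In dBm: 10 log₁₀(3.20×10⁻¹³ / 10⁻³) = −94.9 dBm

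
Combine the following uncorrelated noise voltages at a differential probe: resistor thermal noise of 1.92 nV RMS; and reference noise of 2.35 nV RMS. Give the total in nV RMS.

3.03 nV

Uncorrelated sources add in power (mean-square): V_tot = √(ΣV_i²)
V_tot = √[(1.92×10⁻⁹)² + (2.35×10⁻⁹)²] = 3.03×10⁻⁹ V = 3.03 nV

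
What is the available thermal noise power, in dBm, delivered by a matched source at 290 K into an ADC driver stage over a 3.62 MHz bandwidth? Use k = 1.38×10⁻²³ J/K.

−108.4 dBm

P_n = kTB = 1.38×10⁻²³ × 290 × 3.62×10⁶ = 1.45×10⁻¹⁴ W
In dBm: 10 log₁₀(1.45×10⁻¹⁴ / 10⁻³) = −108.4 dBm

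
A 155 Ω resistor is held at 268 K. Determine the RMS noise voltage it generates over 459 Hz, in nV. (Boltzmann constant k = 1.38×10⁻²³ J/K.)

32.4 nV

V_n = √(4kTRB)
4kTRB = 4 × 1.38×10⁻²³ × 268 × 1.55×10² × 4.59×10² = 1.05×10⁻¹⁵ V²
V_n = √(1.05×10⁻¹⁵) = 3.24×10⁻⁸ V = 32.4 nV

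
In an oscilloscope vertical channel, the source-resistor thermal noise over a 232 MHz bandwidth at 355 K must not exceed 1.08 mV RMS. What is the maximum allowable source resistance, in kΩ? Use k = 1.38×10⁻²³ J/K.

257 kΩ

Johnson–Nyquist: V_n = √(4kTRB) ⇒ R = V_n² / (4kTB)
4kTB = 4 × 1.38×10⁻²³ × 355 × 2.32×10⁸ = 4.55×10⁻¹²
R = (1.08×10⁻³)² / 4.55×10⁻¹² = 2.57×10⁵ Ω = 257 kΩ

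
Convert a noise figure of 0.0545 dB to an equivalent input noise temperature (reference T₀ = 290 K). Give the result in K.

3.66 K

F = 10^(0.0545/10) = 1.01263
T_e = (F − 1)·T₀ = (1.01263 − 1) × 290 = 3.66 K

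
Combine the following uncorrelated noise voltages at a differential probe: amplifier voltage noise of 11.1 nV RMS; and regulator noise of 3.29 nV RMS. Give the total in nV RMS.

Uncorrelated sources add in power (mean-square): V_tot = √(ΣV_i²)
V_tot = √[(1.11×10⁻⁸)² + (3.29×10⁻⁹)²] = 1.16×10⁻⁸ V = 11.6 nV

11.6 nV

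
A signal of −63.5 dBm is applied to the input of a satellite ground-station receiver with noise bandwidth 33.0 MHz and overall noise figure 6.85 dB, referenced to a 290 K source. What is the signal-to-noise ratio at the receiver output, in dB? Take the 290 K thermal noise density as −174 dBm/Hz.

Noise floor: N = −174 + 10 log₁₀(B) + NF
10 log₁₀(3.30×10⁷) = 75.19 dB
N = −174 + 75.19 + 6.85 = −91.96 dBm
SNR = P_sig − N = −63.5 − (−91.96) = 28.46 dB → 28.5 dB

28.5 dB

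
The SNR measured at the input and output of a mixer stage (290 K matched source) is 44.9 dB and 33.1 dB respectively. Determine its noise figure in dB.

11.8 dB

NF (dB) = SNR_in(dB) − SNR_out(dB) when the source is at T₀
NF = 44.9 − 33.1 = 11.8 dB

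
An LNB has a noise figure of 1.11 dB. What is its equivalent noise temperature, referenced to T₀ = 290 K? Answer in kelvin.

F = 10^(1.11/10) = 1.29122
T_e = (F − 1)·T₀ = (1.29122 − 1) × 290 = 84.5 K

84.5 K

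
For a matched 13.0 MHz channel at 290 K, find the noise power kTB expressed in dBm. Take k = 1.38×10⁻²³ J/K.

P_n = kTB = 1.38×10⁻²³ × 290 × 1.30×10⁷ = 5.20×10⁻¹⁴ W
In dBm: 10 log₁₀(5.20×10⁻¹⁴ / 10⁻³) = −102.8 dBm

−102.8 dBm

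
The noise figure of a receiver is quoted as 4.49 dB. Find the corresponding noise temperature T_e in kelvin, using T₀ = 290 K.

F = 10^(4.49/10) = 2.8119
T_e = (F − 1)·T₀ = (2.8119 − 1) × 290 = 525 K

525 K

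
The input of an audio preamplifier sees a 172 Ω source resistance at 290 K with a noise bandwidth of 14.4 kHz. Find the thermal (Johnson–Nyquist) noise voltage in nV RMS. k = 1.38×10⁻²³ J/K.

V_n = √(4kTRB)
4kTRB = 4 × 1.38×10⁻²³ × 290 × 1.72×10² × 1.44×10⁴ = 3.96×10⁻¹⁴ V²
V_n = √(3.96×10⁻¹⁴) = 1.99×10⁻⁷ V = 199 nV

199 nV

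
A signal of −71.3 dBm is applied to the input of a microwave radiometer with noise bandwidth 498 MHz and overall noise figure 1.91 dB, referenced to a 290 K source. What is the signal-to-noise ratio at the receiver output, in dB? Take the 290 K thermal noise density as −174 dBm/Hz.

Noise floor: N = −174 + 10 log₁₀(B) + NF
10 log₁₀(4.98×10⁸) = 86.97 dB
N = −174 + 86.97 + 1.91 = −85.12 dBm
SNR = P_sig − N = −71.3 − (−85.12) = 13.82 dB → 13.8 dB

13.8 dB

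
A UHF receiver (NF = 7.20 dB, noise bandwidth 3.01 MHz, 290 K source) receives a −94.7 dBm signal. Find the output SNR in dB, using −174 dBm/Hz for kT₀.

7.3 dB

Noise floor: N = −174 + 10 log₁₀(B) + NF
10 log₁₀(3.01×10⁶) = 64.79 dB
N = −174 + 64.79 + 7.20 = −102.01 dBm
SNR = P_sig − N = −94.7 − (−102.01) = 7.31 dB → 7.3 dB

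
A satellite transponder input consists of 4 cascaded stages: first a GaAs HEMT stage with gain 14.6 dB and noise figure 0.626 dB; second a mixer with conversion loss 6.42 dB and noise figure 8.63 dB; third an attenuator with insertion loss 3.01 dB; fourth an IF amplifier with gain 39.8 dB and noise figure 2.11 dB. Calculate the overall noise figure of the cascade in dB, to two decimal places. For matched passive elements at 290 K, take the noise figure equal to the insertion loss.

Convert to linear (a loss of L dB is a gain of −L dB): F_i = 10^(NF_i/10), G_i = 10^(G_i,dB/10)
  Stage 1: F_1 = 10^(0.626/10) = 1.155, G_1 = 10^(14.6/10) = 28.84
  Stage 2: F_2 = 10^(8.63/10) = 7.295, G_2 = 10^(−6.42/10) = 0.2280
  Stage 3: F_3 = 10^(3.01/10) = 2.000, G_3 = 10^(−3.01/10) = 0.5000
  Stage 4: F_4 = 10^(2.11/10) = 1.626, G_4 = 10^(39.8/10) = 9550
Friis cascade:
  F = 1.155 + (7.295 − 1)/28.84 + (2.000 − 1)/6.577 + (1.626 − 1)/3.289 = 1.716
NF = 10 log₁₀(1.716) = 2.34 dB

2.34 dB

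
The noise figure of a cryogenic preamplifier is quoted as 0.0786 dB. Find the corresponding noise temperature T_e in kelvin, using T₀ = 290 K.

5.30 K

F = 10^(0.0786/10) = 1.01826
T_e = (F − 1)·T₀ = (1.01826 − 1) × 290 = 5.30 K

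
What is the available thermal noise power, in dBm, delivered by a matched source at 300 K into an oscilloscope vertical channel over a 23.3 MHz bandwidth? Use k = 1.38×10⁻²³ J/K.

−100.2 dBm

P_n = kTB = 1.38×10⁻²³ × 300 × 2.33×10⁷ = 9.65×10⁻¹⁴ W
In dBm: 10 log₁₀(9.65×10⁻¹⁴ / 10⁻³) = −100.2 dBm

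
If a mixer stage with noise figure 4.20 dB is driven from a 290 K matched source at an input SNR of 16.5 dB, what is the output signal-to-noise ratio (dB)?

12.30 dB

By definition F = SNR_in/SNR_out, so in dB: SNR_out = SNR_in − NF
SNR_out = 16.5 − 4.20 = 12.30 dB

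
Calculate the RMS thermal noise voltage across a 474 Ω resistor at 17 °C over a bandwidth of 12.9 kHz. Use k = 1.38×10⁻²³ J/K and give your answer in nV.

313 nV

T = 17 °C + 273.15 = 290.15 K
V_n = √(4kTRB)
4kTRB = 4 × 1.38×10⁻²³ × 290.15 × 4.74×10² × 1.29×10⁴ = 9.79×10⁻¹⁴ V²
V_n = √(9.79×10⁻¹⁴) = 3.13×10⁻⁷ V = 313 nV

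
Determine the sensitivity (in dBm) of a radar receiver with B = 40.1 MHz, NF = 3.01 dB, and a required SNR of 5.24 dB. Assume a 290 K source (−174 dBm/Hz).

Sensitivity = −174 + 10 log₁₀(B) + NF + SNR_min
= −174 + 76.03 + 3.01 + 5.24
= −89.72 dBm → −89.7 dBm

−89.7 dBm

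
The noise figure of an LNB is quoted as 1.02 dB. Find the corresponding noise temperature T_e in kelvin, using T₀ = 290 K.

F = 10^(1.02/10) = 1.26474
T_e = (F − 1)·T₀ = (1.26474 − 1) × 290 = 76.8 K

76.8 K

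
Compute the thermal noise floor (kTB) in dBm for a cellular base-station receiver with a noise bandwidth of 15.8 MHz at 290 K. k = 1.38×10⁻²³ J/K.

P_n = kTB = 1.38×10⁻²³ × 290 × 1.58×10⁷ = 6.32×10⁻¹⁴ W
In dBm: 10 log₁₀(6.32×10⁻¹⁴ / 10⁻³) = −102.0 dBm

−102.0 dBm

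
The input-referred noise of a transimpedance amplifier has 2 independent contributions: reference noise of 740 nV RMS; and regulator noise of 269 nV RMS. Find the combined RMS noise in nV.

787 nV

Uncorrelated sources add in power (mean-square): V_tot = √(ΣV_i²)
V_tot = √[(7.40×10⁻⁷)² + (2.69×10⁻⁷)²] = 7.87×10⁻⁷ V = 787 nV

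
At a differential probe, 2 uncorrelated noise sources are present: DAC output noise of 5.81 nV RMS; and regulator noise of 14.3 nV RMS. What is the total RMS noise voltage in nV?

Uncorrelated sources add in power (mean-square): V_tot = √(ΣV_i²)
V_tot = √[(5.81×10⁻⁹)² + (1.43×10⁻⁸)²] = 1.54×10⁻⁸ V = 15.4 nV

15.4 nV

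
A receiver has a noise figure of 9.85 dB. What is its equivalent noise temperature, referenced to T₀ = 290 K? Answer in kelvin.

2512 K

F = 10^(9.85/10) = 9.66051
T_e = (F − 1)·T₀ = (9.66051 − 1) × 290 = 2512 K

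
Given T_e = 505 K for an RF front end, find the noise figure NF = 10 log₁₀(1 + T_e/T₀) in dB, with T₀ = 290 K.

4.38 dB

F = 1 + T_e/T₀ = 1 + 505/290 = 2.74138
NF = 10 log₁₀(2.74138) = 4.38 dB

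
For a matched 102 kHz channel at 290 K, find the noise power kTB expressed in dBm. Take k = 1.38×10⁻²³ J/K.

−123.9 dBm

P_n = kTB = 1.38×10⁻²³ × 290 × 1.02×10⁵ = 4.08×10⁻¹⁶ W
In dBm: 10 log₁₀(4.08×10⁻¹⁶ / 10⁻³) = −123.9 dBm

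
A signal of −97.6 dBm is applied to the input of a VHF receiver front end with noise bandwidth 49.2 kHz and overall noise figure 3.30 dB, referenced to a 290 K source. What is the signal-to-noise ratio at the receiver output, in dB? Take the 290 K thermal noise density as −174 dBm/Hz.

26.2 dB

Noise floor: N = −174 + 10 log₁₀(B) + NF
10 log₁₀(4.92×10⁴) = 46.92 dB
N = −174 + 46.92 + 3.30 = −123.78 dBm
SNR = P_sig − N = −97.6 − (−123.78) = 26.18 dB → 26.2 dB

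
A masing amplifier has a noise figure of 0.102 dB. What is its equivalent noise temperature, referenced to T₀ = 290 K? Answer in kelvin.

F = 10^(0.102/10) = 1.02376
T_e = (F − 1)·T₀ = (1.02376 − 1) × 290 = 6.89 K

6.89 K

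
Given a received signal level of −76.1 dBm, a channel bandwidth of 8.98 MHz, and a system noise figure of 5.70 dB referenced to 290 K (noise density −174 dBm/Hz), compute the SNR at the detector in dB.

Noise floor: N = −174 + 10 log₁₀(B) + NF
10 log₁₀(8.98×10⁶) = 69.53 dB
N = −174 + 69.53 + 5.70 = −98.77 dBm
SNR = P_sig − N = −76.1 − (−98.77) = 22.67 dB → 22.7 dB

22.7 dB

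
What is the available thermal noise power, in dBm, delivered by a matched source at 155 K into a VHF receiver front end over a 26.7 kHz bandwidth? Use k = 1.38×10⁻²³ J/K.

P_n = kTB = 1.38×10⁻²³ × 155 × 2.67×10⁴ = 5.71×10⁻¹⁷ W
In dBm: 10 log₁₀(5.71×10⁻¹⁷ / 10⁻³) = −132.4 dBm

−132.4 dBm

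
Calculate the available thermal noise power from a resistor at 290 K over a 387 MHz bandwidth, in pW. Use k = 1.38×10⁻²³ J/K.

1.55 pW

P_n = kTB = 1.38×10⁻²³ × 290 × 3.87×10⁸ = 1.55×10⁻¹² W = 1.55 pW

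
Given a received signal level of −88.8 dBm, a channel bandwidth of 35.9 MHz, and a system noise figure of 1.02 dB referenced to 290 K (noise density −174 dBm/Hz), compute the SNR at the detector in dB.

8.6 dB

Noise floor: N = −174 + 10 log₁₀(B) + NF
10 log₁₀(3.59×10⁷) = 75.55 dB
N = −174 + 75.55 + 1.02 = −97.43 dBm
SNR = P_sig − N = −88.8 − (−97.43) = 8.63 dB → 8.6 dB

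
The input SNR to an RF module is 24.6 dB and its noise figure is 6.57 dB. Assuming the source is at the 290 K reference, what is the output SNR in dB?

18.03 dB

By definition F = SNR_in/SNR_out, so in dB: SNR_out = SNR_in − NF
SNR_out = 24.6 − 6.57 = 18.03 dB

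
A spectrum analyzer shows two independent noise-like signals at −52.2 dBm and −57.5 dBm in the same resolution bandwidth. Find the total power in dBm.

Convert to linear, add, convert back:
P₁ = 6.03×10⁻⁹ W, P₂ = 1.78×10⁻⁹ W
P_tot = 7.80×10⁻⁹ W → 10 log₁₀(P_tot / 10⁻³) = −51.1 dBm

−51.1 dBm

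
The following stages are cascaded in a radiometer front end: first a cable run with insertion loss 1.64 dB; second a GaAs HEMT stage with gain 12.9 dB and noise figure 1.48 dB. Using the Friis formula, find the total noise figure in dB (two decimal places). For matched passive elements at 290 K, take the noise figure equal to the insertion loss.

Convert to linear (a loss of L dB is a gain of −L dB): F_i = 10^(NF_i/10), G_i = 10^(G_i,dB/10)
  Stage 1: F_1 = 10^(1.64/10) = 1.459, G_1 = 10^(−1.64/10) = 0.6855
  Stage 2: F_2 = 10^(1.48/10) = 1.406, G_2 = 10^(12.9/10) = 19.50
Friis cascade:
  F = 1.459 + (1.406 − 1)/0.6855 = 2.051
NF = 10 log₁₀(2.051) = 3.12 dB

3.12 dB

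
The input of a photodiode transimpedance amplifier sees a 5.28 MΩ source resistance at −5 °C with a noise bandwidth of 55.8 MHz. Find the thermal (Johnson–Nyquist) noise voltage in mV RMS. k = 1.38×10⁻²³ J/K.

T = −5 °C + 273.15 = 268.15 K
V_n = √(4kTRB)
4kTRB = 4 × 1.38×10⁻²³ × 268.15 × 5.28×10⁶ × 5.58×10⁷ = 4.36×10⁻⁶ V²
V_n = √(4.36×10⁻⁶) = 2.09×10⁻³ V = 2.09 mV

2.09 mV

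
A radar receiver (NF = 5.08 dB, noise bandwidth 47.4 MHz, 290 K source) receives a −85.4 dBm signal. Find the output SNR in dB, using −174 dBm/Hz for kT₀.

6.8 dB

Noise floor: N = −174 + 10 log₁₀(B) + NF
10 log₁₀(4.74×10⁷) = 76.76 dB
N = −174 + 76.76 + 5.08 = −92.16 dBm
SNR = P_sig − N = −85.4 − (−92.16) = 6.76 dB → 6.8 dB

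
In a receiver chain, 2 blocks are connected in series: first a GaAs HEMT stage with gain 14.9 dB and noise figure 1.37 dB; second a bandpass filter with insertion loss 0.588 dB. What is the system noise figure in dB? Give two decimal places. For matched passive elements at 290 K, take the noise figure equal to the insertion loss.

1.38 dB

Convert to linear (a loss of L dB is a gain of −L dB): F_i = 10^(NF_i/10), G_i = 10^(G_i,dB/10)
  Stage 1: F_1 = 10^(1.37/10) = 1.371, G_1 = 10^(14.9/10) = 30.90
  Stage 2: F_2 = 10^(0.588/10) = 1.145, G_2 = 10^(−0.588/10) = 0.8734
Friis cascade:
  F = 1.371 + (1.145 − 1)/30.90 = 1.376
NF = 10 log₁₀(1.376) = 1.38 dB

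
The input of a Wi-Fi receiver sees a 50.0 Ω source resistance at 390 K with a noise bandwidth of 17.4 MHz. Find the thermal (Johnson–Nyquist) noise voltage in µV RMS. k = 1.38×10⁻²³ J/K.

V_n = √(4kTRB)
4kTRB = 4 × 1.38×10⁻²³ × 390 × 5.00×10¹ × 1.74×10⁷ = 1.87×10⁻¹¹ V²
V_n = √(1.87×10⁻¹¹) = 4.33×10⁻⁶ V = 4.33 µV

4.33 µV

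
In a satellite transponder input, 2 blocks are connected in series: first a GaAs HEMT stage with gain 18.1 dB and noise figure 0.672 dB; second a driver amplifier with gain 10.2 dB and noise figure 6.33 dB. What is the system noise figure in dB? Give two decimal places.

0.86 dB

Convert to linear (a loss of L dB is a gain of −L dB): F_i = 10^(NF_i/10), G_i = 10^(G_i,dB/10)
  Stage 1: F_1 = 10^(0.672/10) = 1.167, G_1 = 10^(18.1/10) = 64.57
  Stage 2: F_2 = 10^(6.33/10) = 4.295, G_2 = 10^(10.2/10) = 10.47
Friis cascade:
  F = 1.167 + (4.295 − 1)/64.57 = 1.218
NF = 10 log₁₀(1.218) = 0.86 dB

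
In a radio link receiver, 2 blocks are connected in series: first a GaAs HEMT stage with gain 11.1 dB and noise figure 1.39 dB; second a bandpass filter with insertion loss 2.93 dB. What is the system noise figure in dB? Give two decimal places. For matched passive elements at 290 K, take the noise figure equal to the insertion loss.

Convert to linear (a loss of L dB is a gain of −L dB): F_i = 10^(NF_i/10), G_i = 10^(G_i,dB/10)
  Stage 1: F_1 = 10^(1.39/10) = 1.377, G_1 = 10^(11.1/10) = 12.88
  Stage 2: F_2 = 10^(2.93/10) = 1.963, G_2 = 10^(−2.93/10) = 0.5093
Friis cascade:
  F = 1.377 + (1.963 − 1)/12.88 = 1.452
NF = 10 log₁₀(1.452) = 1.62 dB

1.62 dB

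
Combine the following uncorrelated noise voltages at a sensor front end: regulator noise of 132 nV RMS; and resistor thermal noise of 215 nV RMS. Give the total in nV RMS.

252 nV

Uncorrelated sources add in power (mean-square): V_tot = √(ΣV_i²)
V_tot = √[(1.32×10⁻⁷)² + (2.15×10⁻⁷)²] = 2.52×10⁻⁷ V = 252 nV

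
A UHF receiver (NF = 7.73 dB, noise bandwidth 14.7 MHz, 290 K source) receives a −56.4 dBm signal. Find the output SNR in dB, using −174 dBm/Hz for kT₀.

38.2 dB

Noise floor: N = −174 + 10 log₁₀(B) + NF
10 log₁₀(1.47×10⁷) = 71.67 dB
N = −174 + 71.67 + 7.73 = −94.60 dBm
SNR = P_sig − N = −56.4 − (−94.60) = 38.20 dB → 38.2 dB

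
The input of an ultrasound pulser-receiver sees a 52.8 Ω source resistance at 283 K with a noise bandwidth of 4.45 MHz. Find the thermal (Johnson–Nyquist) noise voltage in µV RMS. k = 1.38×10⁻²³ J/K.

1.92 µV

V_n = √(4kTRB)
4kTRB = 4 × 1.38×10⁻²³ × 283 × 5.28×10¹ × 4.45×10⁶ = 3.67×10⁻¹² V²
V_n = √(3.67×10⁻¹²) = 1.92×10⁻⁶ V = 1.92 µV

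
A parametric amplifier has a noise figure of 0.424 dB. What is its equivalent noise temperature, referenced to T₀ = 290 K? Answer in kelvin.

F = 10^(0.424/10) = 1.10255
T_e = (F − 1)·T₀ = (1.10255 − 1) × 290 = 29.7 K

29.7 K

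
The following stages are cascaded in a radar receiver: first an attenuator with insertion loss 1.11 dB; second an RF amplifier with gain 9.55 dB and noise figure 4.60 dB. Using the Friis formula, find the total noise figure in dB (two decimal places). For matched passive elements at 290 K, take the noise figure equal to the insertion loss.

5.71 dB

Convert to linear (a loss of L dB is a gain of −L dB): F_i = 10^(NF_i/10), G_i = 10^(G_i,dB/10)
  Stage 1: F_1 = 10^(1.11/10) = 1.291, G_1 = 10^(−1.11/10) = 0.7745
  Stage 2: F_2 = 10^(4.60/10) = 2.884, G_2 = 10^(9.55/10) = 9.016
Friis cascade:
  F = 1.291 + (2.884 − 1)/0.7745 = 3.724
NF = 10 log₁₀(3.724) = 5.71 dB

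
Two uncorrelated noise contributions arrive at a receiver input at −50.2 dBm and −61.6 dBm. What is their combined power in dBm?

−49.9 dBm

Convert to linear, add, convert back:
P₁ = 9.55×10⁻⁹ W, P₂ = 6.92×10⁻¹⁰ W
P_tot = 1.02×10⁻⁸ W → 10 log₁₀(P_tot / 10⁻³) = −49.9 dBm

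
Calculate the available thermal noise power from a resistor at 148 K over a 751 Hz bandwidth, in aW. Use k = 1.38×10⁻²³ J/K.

1.53 aW

P_n = kTB = 1.38×10⁻²³ × 148 × 7.51×10² = 1.53×10⁻¹⁸ W = 1.53 aW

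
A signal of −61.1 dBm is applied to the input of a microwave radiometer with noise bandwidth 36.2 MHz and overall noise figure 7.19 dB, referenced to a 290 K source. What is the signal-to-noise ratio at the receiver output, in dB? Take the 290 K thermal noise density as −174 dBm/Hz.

Noise floor: N = −174 + 10 log₁₀(B) + NF
10 log₁₀(3.62×10⁷) = 75.59 dB
N = −174 + 75.59 + 7.19 = −91.22 dBm
SNR = P_sig − N = −61.1 − (−91.22) = 30.12 dB → 30.1 dB

30.1 dB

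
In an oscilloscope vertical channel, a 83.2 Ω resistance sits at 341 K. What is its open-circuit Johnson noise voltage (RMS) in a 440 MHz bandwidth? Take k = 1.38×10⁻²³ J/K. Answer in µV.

V_n = √(4kTRB)
4kTRB = 4 × 1.38×10⁻²³ × 341 × 8.32×10¹ × 4.40×10⁸ = 6.89×10⁻¹⁰ V²
V_n = √(6.89×10⁻¹⁰) = 2.63×10⁻⁵ V = 26.3 µV

26.3 µV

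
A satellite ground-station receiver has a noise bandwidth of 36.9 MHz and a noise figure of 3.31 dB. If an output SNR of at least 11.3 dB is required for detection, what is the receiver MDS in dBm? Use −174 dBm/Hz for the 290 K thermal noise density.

−83.7 dBm

Sensitivity = −174 + 10 log₁₀(B) + NF + SNR_min
= −174 + 75.67 + 3.31 + 11.3
= −83.72 dBm → −83.7 dBm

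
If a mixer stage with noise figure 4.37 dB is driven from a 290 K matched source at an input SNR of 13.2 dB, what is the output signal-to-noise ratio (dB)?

By definition F = SNR_in/SNR_out, so in dB: SNR_out = SNR_in − NF
SNR_out = 13.2 − 4.37 = 8.83 dB

8.83 dB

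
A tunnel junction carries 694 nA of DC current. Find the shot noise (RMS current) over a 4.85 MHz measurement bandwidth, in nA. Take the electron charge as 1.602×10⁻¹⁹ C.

I_n = √(2qI·B)
2qI·B = 2 × 1.602×10⁻¹⁹ × 6.94×10⁻⁷ × 4.85×10⁶ = 1.08×10⁻¹⁸ A²
I_n = √(1.08×10⁻¹⁸) = 1.04×10⁻⁹ A = 1.04 nA

1.04 nA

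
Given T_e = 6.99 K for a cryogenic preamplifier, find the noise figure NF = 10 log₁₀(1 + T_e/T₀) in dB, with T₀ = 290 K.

0.103 dB

F = 1 + T_e/T₀ = 1 + 6.99/290 = 1.0241
NF = 10 log₁₀(1.0241) = 0.103 dB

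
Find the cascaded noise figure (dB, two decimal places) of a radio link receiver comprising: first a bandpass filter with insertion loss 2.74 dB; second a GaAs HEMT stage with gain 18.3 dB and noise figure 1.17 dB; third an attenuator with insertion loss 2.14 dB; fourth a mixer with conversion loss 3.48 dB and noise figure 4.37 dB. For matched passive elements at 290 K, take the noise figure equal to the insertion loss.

4.08 dB

Convert to linear (a loss of L dB is a gain of −L dB): F_i = 10^(NF_i/10), G_i = 10^(G_i,dB/10)
  Stage 1: F_1 = 10^(2.74/10) = 1.879, G_1 = 10^(−2.74/10) = 0.5321
  Stage 2: F_2 = 10^(1.17/10) = 1.309, G_2 = 10^(18.3/10) = 67.61
  Stage 3: F_3 = 10^(2.14/10) = 1.637, G_3 = 10^(−2.14/10) = 0.6109
  Stage 4: F_4 = 10^(4.37/10) = 2.735, G_4 = 10^(−3.48/10) = 0.4487
Friis cascade:
  F = 1.879 + (1.309 − 1)/0.5321 + (1.637 − 1)/35.97 + (2.735 − 1)/21.98 = 2.557
NF = 10 log₁₀(2.557) = 4.08 dB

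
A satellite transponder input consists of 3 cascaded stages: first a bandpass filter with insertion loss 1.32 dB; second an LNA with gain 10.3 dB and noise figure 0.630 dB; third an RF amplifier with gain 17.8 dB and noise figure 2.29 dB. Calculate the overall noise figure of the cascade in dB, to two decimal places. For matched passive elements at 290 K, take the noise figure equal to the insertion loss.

2.19 dB

Convert to linear (a loss of L dB is a gain of −L dB): F_i = 10^(NF_i/10), G_i = 10^(G_i,dB/10)
  Stage 1: F_1 = 10^(1.32/10) = 1.355, G_1 = 10^(−1.32/10) = 0.7379
  Stage 2: F_2 = 10^(0.630/10) = 1.156, G_2 = 10^(10.3/10) = 10.72
  Stage 3: F_3 = 10^(2.29/10) = 1.694, G_3 = 10^(17.8/10) = 60.26
Friis cascade:
  F = 1.355 + (1.156 − 1)/0.7379 + (1.694 − 1)/7.907 = 1.655
NF = 10 log₁₀(1.655) = 2.19 dB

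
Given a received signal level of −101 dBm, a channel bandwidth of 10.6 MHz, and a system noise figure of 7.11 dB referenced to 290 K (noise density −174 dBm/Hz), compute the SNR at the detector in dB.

−4.4 dB

Noise floor: N = −174 + 10 log₁₀(B) + NF
10 log₁₀(1.06×10⁷) = 70.25 dB
N = −174 + 70.25 + 7.11 = −96.64 dBm
SNR = P_sig − N = −101 − (−96.64) = −4.36 dB → −4.4 dB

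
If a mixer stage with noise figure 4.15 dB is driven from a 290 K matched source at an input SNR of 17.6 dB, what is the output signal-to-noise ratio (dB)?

By definition F = SNR_in/SNR_out, so in dB: SNR_out = SNR_in − NF
SNR_out = 17.6 − 4.15 = 13.45 dB

13.45 dB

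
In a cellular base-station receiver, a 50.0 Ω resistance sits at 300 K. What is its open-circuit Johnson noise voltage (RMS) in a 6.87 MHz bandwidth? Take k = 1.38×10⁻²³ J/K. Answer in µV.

V_n = √(4kTRB)
4kTRB = 4 × 1.38×10⁻²³ × 300 × 5.00×10¹ × 6.87×10⁶ = 5.69×10⁻¹² V²
V_n = √(5.69×10⁻¹²) = 2.39×10⁻⁶ V = 2.39 µV

2.39 µV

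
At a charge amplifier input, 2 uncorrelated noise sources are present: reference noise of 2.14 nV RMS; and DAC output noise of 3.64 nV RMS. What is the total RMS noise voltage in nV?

4.22 nV

Uncorrelated sources add in power (mean-square): V_tot = √(ΣV_i²)
V_tot = √[(2.14×10⁻⁹)² + (3.64×10⁻⁹)²] = 4.22×10⁻⁹ V = 4.22 nV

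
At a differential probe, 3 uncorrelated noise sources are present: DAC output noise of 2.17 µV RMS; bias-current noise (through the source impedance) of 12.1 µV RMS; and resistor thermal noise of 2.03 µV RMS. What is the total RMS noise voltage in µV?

Uncorrelated sources add in power (mean-square): V_tot = √(ΣV_i²)
V_tot = √[(2.17×10⁻⁶)² + (1.21×10⁻⁵)² + (2.03×10⁻⁶)²] = 1.25×10⁻⁵ V = 12.5 µV

12.5 µV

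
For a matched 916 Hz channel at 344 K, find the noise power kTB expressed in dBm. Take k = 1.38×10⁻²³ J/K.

P_n = kTB = 1.38×10⁻²³ × 344 × 9.16×10² = 4.35×10⁻¹⁸ W
In dBm: 10 log₁₀(4.35×10⁻¹⁸ / 10⁻³) = −143.6 dBm

−143.6 dBm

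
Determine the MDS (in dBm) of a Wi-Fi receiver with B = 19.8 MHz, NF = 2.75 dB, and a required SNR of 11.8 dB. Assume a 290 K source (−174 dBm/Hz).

Sensitivity = −174 + 10 log₁₀(B) + NF + SNR_min
= −174 + 72.97 + 2.75 + 11.8
= −86.48 dBm → −86.5 dBm

−86.5 dBm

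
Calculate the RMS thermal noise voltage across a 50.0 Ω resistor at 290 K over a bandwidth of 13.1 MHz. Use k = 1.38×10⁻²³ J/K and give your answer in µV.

3.24 µV

V_n = √(4kTRB)
4kTRB = 4 × 1.38×10⁻²³ × 290 × 5.00×10¹ × 1.31×10⁷ = 1.05×10⁻¹¹ V²
V_n = √(1.05×10⁻¹¹) = 3.24×10⁻⁶ V = 3.24 µV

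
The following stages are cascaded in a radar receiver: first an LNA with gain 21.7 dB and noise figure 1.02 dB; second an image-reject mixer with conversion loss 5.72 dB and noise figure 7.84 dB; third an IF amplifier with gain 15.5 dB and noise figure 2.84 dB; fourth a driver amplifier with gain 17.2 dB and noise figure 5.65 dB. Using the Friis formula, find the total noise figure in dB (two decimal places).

Convert to linear (a loss of L dB is a gain of −L dB): F_i = 10^(NF_i/10), G_i = 10^(G_i,dB/10)
  Stage 1: F_1 = 10^(1.02/10) = 1.265, G_1 = 10^(21.7/10) = 147.9
  Stage 2: F_2 = 10^(7.84/10) = 6.081, G_2 = 10^(−5.72/10) = 0.2679
  Stage 3: F_3 = 10^(2.84/10) = 1.923, G_3 = 10^(15.5/10) = 35.48
  Stage 4: F_4 = 10^(5.65/10) = 3.673, G_4 = 10^(17.2/10) = 52.48
Friis cascade:
  F = 1.265 + (6.081 − 1)/147.9 + (1.923 − 1)/39.63 + (3.673 − 1)/1406 = 1.324
NF = 10 log₁₀(1.324) = 1.22 dB

1.22 dB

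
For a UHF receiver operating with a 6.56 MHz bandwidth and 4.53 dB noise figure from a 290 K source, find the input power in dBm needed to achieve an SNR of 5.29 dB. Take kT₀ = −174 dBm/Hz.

−96.0 dBm

Sensitivity = −174 + 10 log₁₀(B) + NF + SNR_min
= −174 + 68.17 + 4.53 + 5.29
= −96.01 dBm → −96.0 dBm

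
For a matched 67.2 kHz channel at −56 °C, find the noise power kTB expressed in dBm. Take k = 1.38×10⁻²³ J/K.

T = −56 °C + 273.15 = 217.15 K
P_n = kTB = 1.38×10⁻²³ × 217.15 × 6.72×10⁴ = 2.01×10⁻¹⁶ W
In dBm: 10 log₁₀(2.01×10⁻¹⁶ / 10⁻³) = −127.0 dBm

−127.0 dBm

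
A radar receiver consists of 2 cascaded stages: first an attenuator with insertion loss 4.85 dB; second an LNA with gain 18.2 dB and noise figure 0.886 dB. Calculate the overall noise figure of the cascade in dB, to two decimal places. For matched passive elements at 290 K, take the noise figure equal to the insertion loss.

Convert to linear (a loss of L dB is a gain of −L dB): F_i = 10^(NF_i/10), G_i = 10^(G_i,dB/10)
  Stage 1: F_1 = 10^(4.85/10) = 3.055, G_1 = 10^(−4.85/10) = 0.3273
  Stage 2: F_2 = 10^(0.886/10) = 1.226, G_2 = 10^(18.2/10) = 66.07
Friis cascade:
  F = 3.055 + (1.226 − 1)/0.3273 = 3.746
NF = 10 log₁₀(3.746) = 5.74 dB

5.74 dB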